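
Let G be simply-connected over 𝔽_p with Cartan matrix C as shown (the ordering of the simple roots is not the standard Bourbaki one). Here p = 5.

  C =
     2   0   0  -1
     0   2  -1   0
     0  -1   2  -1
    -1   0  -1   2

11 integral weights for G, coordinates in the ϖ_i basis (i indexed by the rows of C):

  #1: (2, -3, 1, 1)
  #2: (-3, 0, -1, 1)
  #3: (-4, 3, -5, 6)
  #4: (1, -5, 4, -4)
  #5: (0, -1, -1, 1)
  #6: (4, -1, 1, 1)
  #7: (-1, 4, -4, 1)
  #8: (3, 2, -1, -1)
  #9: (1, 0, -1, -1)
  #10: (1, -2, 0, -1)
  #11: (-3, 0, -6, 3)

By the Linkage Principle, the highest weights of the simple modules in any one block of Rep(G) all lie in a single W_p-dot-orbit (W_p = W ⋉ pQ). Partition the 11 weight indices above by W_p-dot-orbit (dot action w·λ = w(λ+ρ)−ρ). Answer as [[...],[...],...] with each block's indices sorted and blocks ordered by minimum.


Root system A_4: the 4×4 matrix C matches after relabeling.

W_5-reps of the 11 weights in Ā_5 (same 4-coord order as C):

  λ_1 → (1, 0, 0, 2) · λ_2 → (2, 1, 0, 0) · λ_3 → (1, 2, 2, 0) · λ_4 → (1, 2, 2, 0) · λ_5 → (1, 0, 0, 2) · λ_6 → (1, 2, 2, 0) · λ_7 → (1, 2, 2, 0) · λ_8 → (2, 1, 0, 0) · λ_9 → (2, 1, 0, 0) · λ_10 → (2, 1, 0, 0) · λ_11 → (1, 2, 2, 0)

Grouping the 11 weights by Ā_5-representative: 3 linkage classes.

[[1, 5], [2, 8, 9, 10], [3, 4, 6, 7, 11]]


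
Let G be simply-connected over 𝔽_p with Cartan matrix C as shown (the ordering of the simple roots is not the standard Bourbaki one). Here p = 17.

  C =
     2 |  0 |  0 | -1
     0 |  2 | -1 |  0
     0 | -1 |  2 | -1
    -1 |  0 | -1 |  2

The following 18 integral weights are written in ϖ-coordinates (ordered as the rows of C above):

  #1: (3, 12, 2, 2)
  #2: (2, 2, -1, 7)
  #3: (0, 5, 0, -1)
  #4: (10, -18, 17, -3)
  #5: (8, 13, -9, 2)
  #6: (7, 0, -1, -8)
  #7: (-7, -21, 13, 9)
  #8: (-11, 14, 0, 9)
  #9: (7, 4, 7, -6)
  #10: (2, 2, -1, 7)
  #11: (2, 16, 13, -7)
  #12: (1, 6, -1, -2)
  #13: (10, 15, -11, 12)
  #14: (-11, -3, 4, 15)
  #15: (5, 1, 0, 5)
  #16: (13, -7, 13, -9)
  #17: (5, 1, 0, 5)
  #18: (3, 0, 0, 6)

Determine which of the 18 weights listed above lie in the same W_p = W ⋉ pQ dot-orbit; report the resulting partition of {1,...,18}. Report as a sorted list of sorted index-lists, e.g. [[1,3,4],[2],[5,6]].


C ↔ A_4 under row/col permutation; |W(A_4)| = 120.

λ_j+ρ reflected into Ā_17 (⟨·,θ^∨⟩≤17); 4-tuples as given:

  λ_1+ρ ↦ (2, 7, 3, 1)
  λ_2+ρ ↦ (3, 3, 0, 8)
  λ_3+ρ ↦ (1, 6, 1, 0)
  λ_4+ρ ↦ (1, 6, 1, 0)
  λ_5+ρ ↦ (3, 5, 3, 5)
  λ_6+ρ ↦ (1, 6, 1, 0)
  λ_7+ρ ↦ (2, 7, 3, 1)
  λ_8+ρ ↦ (1, 6, 1, 0)
  λ_9+ρ ↦ (3, 5, 3, 5)
  λ_10+ρ ↦ (3, 3, 0, 8)
  λ_11+ρ ↦ (3, 3, 0, 8)
  λ_12+ρ ↦ (1, 6, 1, 0)
  λ_13+ρ ↦ (2, 7, 3, 1)
  λ_14+ρ ↦ (6, 2, 1, 6)
  λ_15+ρ ↦ (6, 2, 1, 6)
  λ_16+ρ ↦ (3, 3, 0, 8)
  λ_17+ρ ↦ (6, 2, 1, 6)
  λ_18+ρ ↦ (4, 1, 1, 7)

Linkage partition of the 18 weights (6 classes, p=17):

[[1, 7, 13], [2, 10, 11, 16], [3, 4, 6, 8, 12], [5, 9], [14, 15, 17], [18]]


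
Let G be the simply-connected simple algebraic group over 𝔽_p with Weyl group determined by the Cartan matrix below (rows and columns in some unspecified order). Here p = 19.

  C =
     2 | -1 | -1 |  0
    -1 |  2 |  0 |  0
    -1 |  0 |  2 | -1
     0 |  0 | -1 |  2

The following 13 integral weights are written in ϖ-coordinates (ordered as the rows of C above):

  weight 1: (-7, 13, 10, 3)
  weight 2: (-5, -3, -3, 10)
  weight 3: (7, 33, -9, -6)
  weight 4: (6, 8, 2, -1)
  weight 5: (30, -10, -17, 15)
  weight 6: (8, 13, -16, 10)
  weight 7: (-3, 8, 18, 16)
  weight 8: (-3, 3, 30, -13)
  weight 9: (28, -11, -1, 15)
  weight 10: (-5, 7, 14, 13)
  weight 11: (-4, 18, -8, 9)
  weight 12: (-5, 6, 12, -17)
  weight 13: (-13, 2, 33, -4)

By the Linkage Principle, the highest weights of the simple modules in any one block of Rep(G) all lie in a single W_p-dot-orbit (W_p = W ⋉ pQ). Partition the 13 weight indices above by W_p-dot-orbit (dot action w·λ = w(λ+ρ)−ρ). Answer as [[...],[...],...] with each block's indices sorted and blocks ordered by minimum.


Dynkin diagram of C (from the 6 off-diagonal −1 entries): A_4.

Each λ_j+ρ reduced to Ā_19; 4-tuples below use C's row order:

    1: (6, 4, 5, 0)
    2: (4, 2, 2, 3)
    3: (6, 4, 5, 0)
    4: (7, 9, 3, 0)
    5: (3, 0, 4, 9)
    6: (6, 4, 5, 0)
    7: (10, 2, 5, 2)
    8: (10, 2, 5, 2)
    9: (7, 9, 3, 0)
    10: (6, 4, 5, 0)
    11: (7, 9, 3, 0)
    12: (3, 0, 4, 9)
    13: (3, 0, 4, 9)

Linkage partition of the 13 weights (5 classes, p=19):

[[1, 3, 6, 10], [2], [4, 9, 11], [5, 12, 13], [7, 8]]


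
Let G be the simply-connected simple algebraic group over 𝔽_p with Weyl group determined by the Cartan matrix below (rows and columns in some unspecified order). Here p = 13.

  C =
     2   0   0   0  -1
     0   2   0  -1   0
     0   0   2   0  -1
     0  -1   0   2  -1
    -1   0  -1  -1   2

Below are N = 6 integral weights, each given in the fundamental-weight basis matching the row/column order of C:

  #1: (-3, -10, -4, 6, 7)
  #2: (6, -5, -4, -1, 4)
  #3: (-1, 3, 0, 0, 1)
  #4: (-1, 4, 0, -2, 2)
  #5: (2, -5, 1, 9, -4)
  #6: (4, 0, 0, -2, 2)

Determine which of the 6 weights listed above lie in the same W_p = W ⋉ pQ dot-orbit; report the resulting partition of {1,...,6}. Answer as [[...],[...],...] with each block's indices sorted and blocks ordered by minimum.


Type D_5, rank 5, |W|=1920; reorder rows/cols to standard.

λ_j+ρ reflected into Ā_13 (⟨·,θ^∨⟩≤13); 5-tuples as given:

  1: (0, 4, 1, 1, 2);  2: (5, 0, 1, 1, 2);  3: (0, 4, 1, 1, 2);  4: (0, 4, 1, 1, 2);  5: (0, 4, 1, 1, 2);  6: (5, 0, 1, 1, 2)

The 6 indices split into 2 linkage classes (same alcove rep ⇔ same W_13-dot-orbit):

[[1, 3, 4, 5], [2, 6]]


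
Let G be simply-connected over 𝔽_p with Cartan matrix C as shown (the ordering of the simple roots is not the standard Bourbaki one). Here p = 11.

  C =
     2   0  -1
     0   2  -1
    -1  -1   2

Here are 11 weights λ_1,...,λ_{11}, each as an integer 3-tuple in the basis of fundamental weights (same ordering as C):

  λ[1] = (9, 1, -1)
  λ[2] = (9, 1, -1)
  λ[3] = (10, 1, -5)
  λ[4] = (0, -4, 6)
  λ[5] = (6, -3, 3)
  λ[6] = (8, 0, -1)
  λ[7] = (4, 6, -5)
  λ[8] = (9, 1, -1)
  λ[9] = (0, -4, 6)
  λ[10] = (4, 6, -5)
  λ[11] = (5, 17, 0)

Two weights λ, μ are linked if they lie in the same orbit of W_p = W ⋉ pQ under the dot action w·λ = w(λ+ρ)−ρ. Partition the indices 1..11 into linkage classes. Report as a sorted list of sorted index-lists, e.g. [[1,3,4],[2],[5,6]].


Type A_3, rank 3, |W|=24; reorder rows/cols to standard.

Ā_11 reps of the 11 weights (A_3, coords as presented):

  λ_1 → (9, 1, 0) · λ_2 → (9, 1, 0) · λ_3 → (7, 2, 2) · λ_4 → (1, 3, 4) · λ_5 → (7, 2, 2) · λ_6 → (9, 1, 0) · λ_7 → (1, 3, 4) · λ_8 → (9, 1, 0) · λ_9 → (1, 3, 4) · λ_10 → (1, 3, 4) · λ_11 → (1, 3, 4)

3 distinct reps among the 11 weights ⇒ 3 W_11-linkage classes:

[[1, 2, 6, 8], [3, 5], [4, 7, 9, 10, 11]]


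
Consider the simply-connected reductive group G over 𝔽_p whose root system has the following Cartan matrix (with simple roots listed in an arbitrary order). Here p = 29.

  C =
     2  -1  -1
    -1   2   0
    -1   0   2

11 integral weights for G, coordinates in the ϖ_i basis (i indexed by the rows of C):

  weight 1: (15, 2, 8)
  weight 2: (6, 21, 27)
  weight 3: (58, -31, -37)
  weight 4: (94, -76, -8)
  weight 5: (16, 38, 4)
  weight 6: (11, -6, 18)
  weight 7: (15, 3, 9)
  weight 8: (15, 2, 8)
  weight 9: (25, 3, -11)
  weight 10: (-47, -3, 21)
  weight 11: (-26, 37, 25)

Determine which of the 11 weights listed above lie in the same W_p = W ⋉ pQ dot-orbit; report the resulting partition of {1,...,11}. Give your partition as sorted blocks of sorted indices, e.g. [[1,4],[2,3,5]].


Type A_3, rank 3, |W|=24; reorder rows/cols to standard.

Ā_29 reps of the 11 weights (A_3, coords as presented):

  λ_1 → (16, 3, 9);  λ_2 → (1, 6, 0);  λ_3 → (1, 6, 0);  λ_4 → (7, 1, 9);  λ_5 → (7, 3, 17);  λ_6 → (7, 3, 17);  λ_7 → (16, 3, 9);  λ_8 → (16, 3, 9);  λ_9 → (16, 3, 9);  λ_10 → (7, 3, 17);  λ_11 → (16, 3, 9)

The 11 indices split into 4 linkage classes (same alcove rep ⇔ same W_29-dot-orbit):

[[1, 7, 8, 9, 11], [2, 3], [4], [5, 6, 10]]


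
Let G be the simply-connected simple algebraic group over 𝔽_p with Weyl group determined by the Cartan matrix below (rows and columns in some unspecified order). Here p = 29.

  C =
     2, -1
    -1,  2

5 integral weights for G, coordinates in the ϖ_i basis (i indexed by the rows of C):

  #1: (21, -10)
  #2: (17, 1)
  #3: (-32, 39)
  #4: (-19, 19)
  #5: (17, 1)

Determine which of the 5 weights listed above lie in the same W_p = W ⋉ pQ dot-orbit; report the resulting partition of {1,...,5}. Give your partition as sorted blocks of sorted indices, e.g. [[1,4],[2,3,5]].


Root system A_2: the 2×2 matrix C matches after relabeling.

Ā_29 reps of the 5 weights (A_2, coords as presented):

  λ_1+ρ ↦ (13, 9) · λ_2+ρ ↦ (18, 2) · λ_3+ρ ↦ (18, 2) · λ_4+ρ ↦ (18, 2) · λ_5+ρ ↦ (18, 2)

Linkage partition of the 5 weights (2 classes, p=29):

[[1], [2, 3, 4, 5]]


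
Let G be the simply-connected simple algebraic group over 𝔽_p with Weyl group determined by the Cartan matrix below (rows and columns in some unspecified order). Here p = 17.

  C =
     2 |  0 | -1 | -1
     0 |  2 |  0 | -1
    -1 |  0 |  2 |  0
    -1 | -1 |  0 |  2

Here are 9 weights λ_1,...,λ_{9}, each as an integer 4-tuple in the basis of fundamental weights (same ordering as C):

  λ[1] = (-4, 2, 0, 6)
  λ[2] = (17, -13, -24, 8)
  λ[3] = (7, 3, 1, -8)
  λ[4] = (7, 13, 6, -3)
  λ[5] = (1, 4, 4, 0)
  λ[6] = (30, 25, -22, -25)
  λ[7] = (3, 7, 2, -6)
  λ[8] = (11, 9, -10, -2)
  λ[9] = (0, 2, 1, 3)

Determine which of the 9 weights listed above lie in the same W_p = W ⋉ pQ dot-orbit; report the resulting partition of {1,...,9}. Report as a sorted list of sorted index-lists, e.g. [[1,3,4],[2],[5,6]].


Cartan matrix: type A_4 (|W|=120); un-permuting the 4 rows.

λ_j+ρ reflected into Ā_17 (⟨·,θ^∨⟩≤17); 4-tuples as given:

  λ_1 → (1, 3, 2, 4);  λ_2 → (2, 5, 5, 1);  λ_3 → (1, 3, 2, 4);  λ_4 → (3, 2, 3, 2);  λ_5 → (2, 5, 5, 1);  λ_6 → (1, 3, 2, 4);  λ_7 → (1, 3, 2, 4);  λ_8 → (2, 5, 5, 1);  λ_9 → (1, 3, 2, 4)

The 9 indices split into 3 linkage classes (same alcove rep ⇔ same W_17-dot-orbit):

[[1, 3, 6, 7, 9], [2, 5, 8], [4]]


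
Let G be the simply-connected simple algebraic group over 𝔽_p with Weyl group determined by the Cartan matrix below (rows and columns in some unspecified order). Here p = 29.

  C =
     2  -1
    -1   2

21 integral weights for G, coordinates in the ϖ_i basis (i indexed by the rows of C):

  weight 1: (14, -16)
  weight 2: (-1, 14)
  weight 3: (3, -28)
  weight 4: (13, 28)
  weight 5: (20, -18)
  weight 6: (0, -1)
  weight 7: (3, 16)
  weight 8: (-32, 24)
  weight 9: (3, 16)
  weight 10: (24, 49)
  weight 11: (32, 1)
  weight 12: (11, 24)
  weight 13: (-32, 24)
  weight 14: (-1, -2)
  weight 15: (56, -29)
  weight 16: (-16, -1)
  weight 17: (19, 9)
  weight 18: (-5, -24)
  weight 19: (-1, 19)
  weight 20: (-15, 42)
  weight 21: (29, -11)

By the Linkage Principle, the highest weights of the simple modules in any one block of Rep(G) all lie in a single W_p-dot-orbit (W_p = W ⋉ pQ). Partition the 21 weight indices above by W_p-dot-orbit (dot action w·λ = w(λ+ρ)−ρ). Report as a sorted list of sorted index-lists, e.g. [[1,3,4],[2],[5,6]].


A_2 Cartan matrix, 2 simple roots permuted; ρ=(1,1).

Folding the 21 weights λ_j+ρ into Ā_29 (reps in the given 2-coord order):

  λ_1 → (0, 15);  λ_2 → (0, 15);  λ_3 → (23, 4);  λ_4 → (0, 15);  λ_5 → (4, 17);  λ_6 → (1, 0);  λ_7 → (4, 17);  λ_8 → (23, 4);  λ_9 → (4, 17);  λ_10 → (4, 17);  λ_11 → (23, 4);  λ_12 → (4, 17);  λ_13 → (23, 4);  λ_14 → (1, 0);  λ_15 → (1, 0);  λ_16 → (0, 15);  λ_17 → (19, 9);  λ_18 → (23, 4);  λ_19 → (0, 20);  λ_20 → (0, 15);  λ_21 → (19, 9)

Partition of {1..21} into 6 W_29-dot-orbits:

[[1, 2, 4, 16, 20], [3, 8, 11, 13, 18], [5, 7, 9, 10, 12], [6, 14, 15], [17, 21], [19]]


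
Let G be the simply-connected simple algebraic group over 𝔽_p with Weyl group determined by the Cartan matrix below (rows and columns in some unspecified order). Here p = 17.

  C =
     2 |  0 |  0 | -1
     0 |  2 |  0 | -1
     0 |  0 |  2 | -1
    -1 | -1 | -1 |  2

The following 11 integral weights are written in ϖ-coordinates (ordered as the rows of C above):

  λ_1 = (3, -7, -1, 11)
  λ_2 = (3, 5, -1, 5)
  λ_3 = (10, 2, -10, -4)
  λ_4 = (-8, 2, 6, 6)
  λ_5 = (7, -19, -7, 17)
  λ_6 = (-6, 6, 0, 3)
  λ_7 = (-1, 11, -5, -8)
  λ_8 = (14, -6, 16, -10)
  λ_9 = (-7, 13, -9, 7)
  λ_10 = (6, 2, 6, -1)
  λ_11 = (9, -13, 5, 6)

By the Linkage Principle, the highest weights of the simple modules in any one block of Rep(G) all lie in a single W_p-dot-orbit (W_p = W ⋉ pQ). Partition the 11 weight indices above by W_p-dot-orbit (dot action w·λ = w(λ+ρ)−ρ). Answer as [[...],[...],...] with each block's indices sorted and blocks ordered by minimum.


Dynkin diagram of C (from the 6 off-diagonal −1 entries): D_4.

λ_j+ρ reflected into Ā_17 (⟨·,θ^∨⟩≤17); 4-tuples as given:

  λ_1+ρ ↦ (4, 6, 0, 1)
  λ_2+ρ ↦ (4, 6, 0, 1)
  λ_3+ρ ↦ (0, 8, 2, 1)
  λ_4+ρ ↦ (7, 3, 7, 0)
  λ_5+ρ ↦ (0, 8, 2, 1)
  λ_6+ρ ↦ (4, 6, 0, 1)
  λ_7+ρ ↦ (4, 6, 0, 1)
  λ_8+ρ ↦ (0, 8, 2, 1)
  λ_9+ρ ↦ (0, 8, 2, 1)
  λ_10+ρ ↦ (7, 3, 7, 0)
  λ_11+ρ ↦ (4, 6, 0, 1)

The 11 indices split into 3 linkage classes (same alcove rep ⇔ same W_17-dot-orbit):

[[1, 2, 6, 7, 11], [3, 5, 8, 9], [4, 10]]


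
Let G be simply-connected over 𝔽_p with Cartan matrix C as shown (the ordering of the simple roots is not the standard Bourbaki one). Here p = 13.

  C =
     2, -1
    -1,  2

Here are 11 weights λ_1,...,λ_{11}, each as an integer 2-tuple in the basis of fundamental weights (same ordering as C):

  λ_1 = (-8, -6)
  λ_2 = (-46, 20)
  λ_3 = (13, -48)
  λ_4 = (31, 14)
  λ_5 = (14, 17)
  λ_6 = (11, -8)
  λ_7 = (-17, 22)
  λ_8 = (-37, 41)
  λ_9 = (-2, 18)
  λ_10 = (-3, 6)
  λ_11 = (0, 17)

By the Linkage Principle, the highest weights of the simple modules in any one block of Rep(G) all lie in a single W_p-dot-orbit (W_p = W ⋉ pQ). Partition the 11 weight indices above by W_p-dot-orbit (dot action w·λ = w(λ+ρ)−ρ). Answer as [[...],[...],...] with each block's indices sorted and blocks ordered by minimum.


Dynkin diagram of C (from the 2 off-diagonal −1 entries): A_2.

Alcove-folded reps (p=13, 11 weights, presented ϖ-order):

  λ_1+ρ ↦ (5, 7) · λ_2+ρ ↦ (2, 5) · λ_3+ρ ↦ (5, 7) · λ_4+ρ ↦ (5, 6) · λ_5+ρ ↦ (2, 5) · λ_6+ρ ↦ (5, 7) · λ_7+ρ ↦ (3, 3) · λ_8+ρ ↦ (3, 3) · λ_9+ρ ↦ (5, 7) · λ_10+ρ ↦ (2, 5) · λ_11+ρ ↦ (5, 7)

These 11 weights hit 4 W_13-dot-orbits; sizes (5, 3, 1, 2):

[[1, 3, 6, 9, 11], [2, 5, 10], [4], [7, 8]]


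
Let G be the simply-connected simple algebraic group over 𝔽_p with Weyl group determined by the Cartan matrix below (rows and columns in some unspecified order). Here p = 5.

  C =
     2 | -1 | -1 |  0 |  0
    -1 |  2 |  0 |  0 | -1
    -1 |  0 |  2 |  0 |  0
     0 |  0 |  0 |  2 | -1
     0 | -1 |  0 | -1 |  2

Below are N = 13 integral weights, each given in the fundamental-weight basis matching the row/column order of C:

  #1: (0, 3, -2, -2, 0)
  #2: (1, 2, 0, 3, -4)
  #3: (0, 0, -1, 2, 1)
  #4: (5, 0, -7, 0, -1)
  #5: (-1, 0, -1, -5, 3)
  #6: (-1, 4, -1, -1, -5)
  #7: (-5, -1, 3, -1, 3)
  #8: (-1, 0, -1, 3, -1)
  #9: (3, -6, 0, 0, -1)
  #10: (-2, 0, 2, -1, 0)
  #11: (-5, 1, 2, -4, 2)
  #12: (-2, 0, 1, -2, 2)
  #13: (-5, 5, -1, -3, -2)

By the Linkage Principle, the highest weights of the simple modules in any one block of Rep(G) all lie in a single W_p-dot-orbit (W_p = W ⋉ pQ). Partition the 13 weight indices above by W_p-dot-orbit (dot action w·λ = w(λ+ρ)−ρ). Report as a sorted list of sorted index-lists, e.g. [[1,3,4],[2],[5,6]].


Dynkin diagram of C (from the 8 off-diagonal −1 entries): A_5.

Alcove-folded reps (p=5, 13 weights, presented ϖ-order):

  λ_1 → (0, 4, 0, 0, 0);  λ_2 → (1, 0, 1, 1, 2);  λ_3 → (1, 0, 1, 1, 2);  λ_4 → (1, 0, 2, 0, 1);  λ_5 → (0, 1, 0, 4, 0);  λ_6 → (0, 1, 0, 4, 0);  λ_7 → (0, 4, 0, 0, 0);  λ_8 → (0, 1, 0, 4, 0);  λ_9 → (0, 1, 0, 4, 0);  λ_10 → (1, 0, 2, 0, 1);  λ_11 → (1, 0, 1, 1, 2);  λ_12 → (1, 0, 1, 1, 2);  λ_13 → (1, 0, 2, 0, 1)

4 distinct reps among the 13 weights ⇒ 4 W_5-linkage classes:

[[1, 7], [2, 3, 11, 12], [4, 10, 13], [5, 6, 8, 9]]


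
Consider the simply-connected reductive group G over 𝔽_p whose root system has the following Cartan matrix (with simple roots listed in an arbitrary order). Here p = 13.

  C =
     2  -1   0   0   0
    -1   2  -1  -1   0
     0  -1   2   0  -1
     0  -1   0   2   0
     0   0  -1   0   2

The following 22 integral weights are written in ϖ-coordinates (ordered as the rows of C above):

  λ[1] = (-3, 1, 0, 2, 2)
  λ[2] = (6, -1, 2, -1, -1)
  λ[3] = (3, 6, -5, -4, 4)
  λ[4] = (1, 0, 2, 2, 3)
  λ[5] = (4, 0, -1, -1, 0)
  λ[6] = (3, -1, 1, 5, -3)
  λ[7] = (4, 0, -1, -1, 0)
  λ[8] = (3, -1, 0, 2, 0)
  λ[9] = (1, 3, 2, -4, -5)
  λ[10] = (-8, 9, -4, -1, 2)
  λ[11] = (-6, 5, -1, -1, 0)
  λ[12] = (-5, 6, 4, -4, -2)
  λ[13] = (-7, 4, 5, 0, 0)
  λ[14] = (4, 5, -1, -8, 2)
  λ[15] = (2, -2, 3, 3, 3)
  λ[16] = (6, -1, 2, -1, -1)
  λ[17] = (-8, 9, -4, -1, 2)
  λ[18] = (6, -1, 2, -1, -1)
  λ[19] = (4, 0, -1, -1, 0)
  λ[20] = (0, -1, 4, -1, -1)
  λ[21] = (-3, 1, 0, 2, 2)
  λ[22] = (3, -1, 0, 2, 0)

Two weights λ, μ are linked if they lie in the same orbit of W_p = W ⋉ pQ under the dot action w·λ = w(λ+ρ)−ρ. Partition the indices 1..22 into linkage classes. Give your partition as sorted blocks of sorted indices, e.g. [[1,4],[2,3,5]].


C ↔ D_5 under row/col permutation; |W(D_5)| = 1920.

Alcove-folded reps (p=13, 22 weights, presented ϖ-order):

  λ_1+ρ ↦ (2, 0, 1, 3, 3);  λ_2+ρ ↦ (7, 0, 3, 0, 0);  λ_3+ρ ↦ (4, 0, 1, 3, 1);  λ_4+ρ ↦ (2, 0, 1, 3, 3);  λ_5+ρ ↦ (5, 1, 0, 0, 1);  λ_6+ρ ↦ (4, 0, 0, 6, 2);  λ_7+ρ ↦ (5, 1, 0, 0, 1);  λ_8+ρ ↦ (4, 0, 1, 3, 1);  λ_9+ρ ↦ (2, 0, 1, 3, 3);  λ_10+ρ ↦ (7, 0, 3, 0, 0);  λ_11+ρ ↦ (5, 1, 0, 0, 1);  λ_12+ρ ↦ (4, 0, 1, 3, 1);  λ_13+ρ ↦ (5, 1, 0, 0, 1);  λ_14+ρ ↦ (4, 0, 0, 6, 2);  λ_15+ρ ↦ (2, 0, 1, 3, 3);  λ_16+ρ ↦ (7, 0, 3, 0, 0);  λ_17+ρ ↦ (7, 0, 3, 0, 0);  λ_18+ρ ↦ (7, 0, 3, 0, 0);  λ_19+ρ ↦ (5, 1, 0, 0, 1);  λ_20+ρ ↦ (1, 0, 5, 0, 0);  λ_21+ρ ↦ (2, 0, 1, 3, 3);  λ_22+ρ ↦ (4, 0, 1, 3, 1)

6 distinct reps among the 22 weights ⇒ 6 W_13-linkage classes:

[[1, 4, 9, 15, 21], [2, 10, 16, 17, 18], [3, 8, 12, 22], [5, 7, 11, 13, 19], [6, 14], [20]]


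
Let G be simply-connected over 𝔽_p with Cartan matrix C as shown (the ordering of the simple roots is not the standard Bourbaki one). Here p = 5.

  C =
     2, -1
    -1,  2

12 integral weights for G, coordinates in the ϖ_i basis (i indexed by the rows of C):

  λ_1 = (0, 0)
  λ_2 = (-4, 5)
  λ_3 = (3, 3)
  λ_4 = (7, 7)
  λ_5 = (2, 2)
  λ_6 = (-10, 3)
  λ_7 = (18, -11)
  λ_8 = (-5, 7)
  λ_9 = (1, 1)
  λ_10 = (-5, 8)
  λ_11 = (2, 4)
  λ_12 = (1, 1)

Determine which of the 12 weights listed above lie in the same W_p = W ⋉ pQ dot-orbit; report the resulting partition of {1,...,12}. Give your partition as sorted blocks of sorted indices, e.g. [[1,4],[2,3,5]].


Dynkin diagram of C (from the 2 off-diagonal −1 entries): A_2.

Each λ_j+ρ reduced to Ā_5; 2-tuples below use C's row order:

    1: (1, 1)
    2: (2, 2)
    3: (1, 1)
    4: (2, 2)
    5: (2, 2)
    6: (0, 1)
    7: (0, 1)
    8: (1, 1)
    9: (2, 2)
    10: (0, 1)
    11: (0, 2)
    12: (2, 2)

Partition of {1..12} into 4 W_5-dot-orbits:

[[1, 3, 8], [2, 4, 5, 9, 12], [6, 7, 10], [11]]


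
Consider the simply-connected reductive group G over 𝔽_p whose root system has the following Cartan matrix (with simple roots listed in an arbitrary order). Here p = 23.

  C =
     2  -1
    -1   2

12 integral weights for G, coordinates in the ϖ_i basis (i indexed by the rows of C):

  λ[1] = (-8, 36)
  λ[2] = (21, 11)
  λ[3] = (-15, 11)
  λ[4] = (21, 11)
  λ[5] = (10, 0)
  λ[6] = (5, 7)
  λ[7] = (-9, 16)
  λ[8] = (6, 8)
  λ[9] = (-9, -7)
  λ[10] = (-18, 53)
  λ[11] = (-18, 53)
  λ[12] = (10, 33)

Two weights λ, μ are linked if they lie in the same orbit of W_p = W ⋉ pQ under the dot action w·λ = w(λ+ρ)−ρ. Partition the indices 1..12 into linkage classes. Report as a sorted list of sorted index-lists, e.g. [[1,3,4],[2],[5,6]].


Root system A_2: the 2×2 matrix C matches after relabeling.

Ā_23 reps of the 12 weights (A_2, coords as presented):

  λ_1+ρ ↦ (7, 9);  λ_2+ρ ↦ (11, 1);  λ_3+ρ ↦ (12, 2);  λ_4+ρ ↦ (11, 1);  λ_5+ρ ↦ (11, 1);  λ_6+ρ ↦ (6, 8);  λ_7+ρ ↦ (8, 9);  λ_8+ρ ↦ (7, 9);  λ_9+ρ ↦ (6, 8);  λ_10+ρ ↦ (6, 8);  λ_11+ρ ↦ (6, 8);  λ_12+ρ ↦ (11, 1)

Grouping the 12 weights by Ā_23-representative: 5 linkage classes.

[[1, 8], [2, 4, 5, 12], [3], [6, 9, 10, 11], [7]]


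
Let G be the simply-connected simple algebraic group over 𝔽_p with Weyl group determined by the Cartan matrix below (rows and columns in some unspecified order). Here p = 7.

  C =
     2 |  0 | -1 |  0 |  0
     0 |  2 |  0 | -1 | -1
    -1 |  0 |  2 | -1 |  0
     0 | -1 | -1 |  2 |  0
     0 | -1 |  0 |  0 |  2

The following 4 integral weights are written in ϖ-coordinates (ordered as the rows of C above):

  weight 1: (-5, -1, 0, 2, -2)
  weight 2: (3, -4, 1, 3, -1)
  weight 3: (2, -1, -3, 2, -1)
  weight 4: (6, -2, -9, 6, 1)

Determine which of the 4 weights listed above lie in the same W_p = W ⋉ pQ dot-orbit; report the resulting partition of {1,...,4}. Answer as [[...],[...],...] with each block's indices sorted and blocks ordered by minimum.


C ↔ A_5 under row/col permutation; |W(A_5)| = 720.

Folding the 4 weights λ_j+ρ into Ā_7 (reps in the given 5-coord order):

  1: (1, 0, 2, 1, 0)
  2: (1, 0, 2, 1, 0)
  3: (1, 0, 2, 1, 0)
  4: (0, 0, 5, 1, 1)

Linkage partition of the 4 weights (2 classes, p=7):

[[1, 2, 3], [4]]


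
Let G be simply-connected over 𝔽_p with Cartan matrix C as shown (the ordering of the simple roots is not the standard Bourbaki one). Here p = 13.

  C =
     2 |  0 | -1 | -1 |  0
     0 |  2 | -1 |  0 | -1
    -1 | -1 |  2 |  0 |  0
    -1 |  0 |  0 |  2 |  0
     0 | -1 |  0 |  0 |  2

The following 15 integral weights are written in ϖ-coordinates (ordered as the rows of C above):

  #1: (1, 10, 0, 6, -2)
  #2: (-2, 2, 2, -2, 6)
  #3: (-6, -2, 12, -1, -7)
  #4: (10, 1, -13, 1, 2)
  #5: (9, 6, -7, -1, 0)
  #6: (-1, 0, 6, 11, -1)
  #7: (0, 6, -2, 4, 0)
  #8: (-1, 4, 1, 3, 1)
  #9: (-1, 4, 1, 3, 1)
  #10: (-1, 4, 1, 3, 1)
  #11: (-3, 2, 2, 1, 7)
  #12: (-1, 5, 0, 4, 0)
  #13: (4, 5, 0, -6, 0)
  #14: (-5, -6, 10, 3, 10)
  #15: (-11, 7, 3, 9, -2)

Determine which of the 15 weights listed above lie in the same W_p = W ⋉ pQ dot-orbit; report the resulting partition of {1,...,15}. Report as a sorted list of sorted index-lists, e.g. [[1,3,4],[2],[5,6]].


C ↔ A_5 under row/col permutation; |W(A_5)| = 720.

W_13-reps of the 15 weights in Ā_13 (same 5-coord order as C):

  [1] (1, 3, 1, 1, 7);  [2] (1, 3, 1, 1, 7);  [3] (0, 6, 1, 5, 1);  [4] (1, 3, 1, 1, 7);  [5] (4, 1, 6, 0, 1);  [6] (0, 6, 1, 5, 1);  [7] (0, 6, 1, 5, 1);  [8] (0, 5, 2, 4, 2);  [9] (0, 5, 2, 4, 2);  [10] (0, 5, 2, 4, 2);  [11] (1, 3, 1, 1, 7);  [12] (0, 6, 1, 5, 1);  [13] (0, 6, 1, 5, 1);  [14] (0, 5, 2, 4, 2);  [15] (4, 1, 6, 0, 1)

Grouping the 15 weights by Ā_13-representative: 4 linkage classes.

[[1, 2, 4, 11], [3, 6, 7, 12, 13], [5, 15], [8, 9, 10, 14]]


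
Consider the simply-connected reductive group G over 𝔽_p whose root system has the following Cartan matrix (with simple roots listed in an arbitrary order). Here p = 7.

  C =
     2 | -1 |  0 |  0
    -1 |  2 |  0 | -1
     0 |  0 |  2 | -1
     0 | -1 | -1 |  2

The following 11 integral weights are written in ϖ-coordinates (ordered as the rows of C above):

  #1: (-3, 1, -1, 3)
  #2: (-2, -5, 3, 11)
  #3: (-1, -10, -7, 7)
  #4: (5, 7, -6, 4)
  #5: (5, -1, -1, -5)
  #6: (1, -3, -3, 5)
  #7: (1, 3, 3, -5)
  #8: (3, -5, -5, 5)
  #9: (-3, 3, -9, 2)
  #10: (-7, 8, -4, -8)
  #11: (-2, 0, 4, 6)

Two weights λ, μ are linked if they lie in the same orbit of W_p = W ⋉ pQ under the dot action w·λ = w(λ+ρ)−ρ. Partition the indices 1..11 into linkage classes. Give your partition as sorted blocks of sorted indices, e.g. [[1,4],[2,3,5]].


Dynkin diagram of C (from the 6 off-diagonal −1 entries): A_4.

λ_j+ρ reflected into Ā_7 (⟨·,θ^∨⟩≤7); 4-tuples as given:

  1: (2, 0, 0, 4);  2: (0, 2, 2, 2);  3: (0, 5, 1, 1);  4: (0, 5, 1, 1);  5: (2, 0, 0, 4);  6: (0, 2, 2, 2);  7: (2, 0, 0, 4);  8: (0, 2, 2, 2);  9: (0, 2, 2, 2);  10: (2, 0, 0, 4);  11: (0, 5, 1, 1)

Partition of {1..11} into 3 W_7-dot-orbits:

[[1, 5, 7, 10], [2, 6, 8, 9], [3, 4, 11]]


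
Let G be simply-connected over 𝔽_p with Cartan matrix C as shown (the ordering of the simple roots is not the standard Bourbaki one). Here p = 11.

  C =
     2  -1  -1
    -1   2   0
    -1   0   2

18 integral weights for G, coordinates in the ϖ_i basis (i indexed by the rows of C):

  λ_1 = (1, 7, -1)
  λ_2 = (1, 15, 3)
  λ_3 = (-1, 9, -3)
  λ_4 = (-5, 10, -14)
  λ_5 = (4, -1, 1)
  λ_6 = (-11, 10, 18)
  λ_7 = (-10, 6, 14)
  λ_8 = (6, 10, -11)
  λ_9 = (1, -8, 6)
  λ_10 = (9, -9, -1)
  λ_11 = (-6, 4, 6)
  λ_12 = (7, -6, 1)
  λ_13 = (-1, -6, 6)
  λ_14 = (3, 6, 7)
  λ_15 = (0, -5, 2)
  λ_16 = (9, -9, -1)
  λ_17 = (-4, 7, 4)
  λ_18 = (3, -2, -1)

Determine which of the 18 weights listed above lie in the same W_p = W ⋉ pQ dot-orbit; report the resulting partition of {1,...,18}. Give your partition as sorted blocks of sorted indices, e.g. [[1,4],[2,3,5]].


Cartan matrix: type A_3 (|W|=24); un-permuting the 3 rows.

Folding the 18 weights λ_j+ρ into Ā_11 (reps in the given 3-coord order):

  1: (2, 8, 0)
  2: (5, 0, 2)
  3: (2, 8, 0)
  4: (5, 0, 2)
  5: (5, 0, 2)
  6: (2, 8, 0)
  7: (5, 2, 2)
  8: (3, 1, 0)
  9: (5, 2, 2)
  10: (2, 8, 0)
  11: (5, 0, 2)
  12: (3, 5, 2)
  13: (5, 0, 2)
  14: (3, 1, 0)
  15: (3, 1, 0)
  16: (2, 8, 0)
  17: (3, 5, 2)
  18: (3, 1, 0)

Linkage partition of the 18 weights (5 classes, p=11):

[[1, 3, 6, 10, 16], [2, 4, 5, 11, 13], [7, 9], [8, 14, 15, 18], [12, 17]]


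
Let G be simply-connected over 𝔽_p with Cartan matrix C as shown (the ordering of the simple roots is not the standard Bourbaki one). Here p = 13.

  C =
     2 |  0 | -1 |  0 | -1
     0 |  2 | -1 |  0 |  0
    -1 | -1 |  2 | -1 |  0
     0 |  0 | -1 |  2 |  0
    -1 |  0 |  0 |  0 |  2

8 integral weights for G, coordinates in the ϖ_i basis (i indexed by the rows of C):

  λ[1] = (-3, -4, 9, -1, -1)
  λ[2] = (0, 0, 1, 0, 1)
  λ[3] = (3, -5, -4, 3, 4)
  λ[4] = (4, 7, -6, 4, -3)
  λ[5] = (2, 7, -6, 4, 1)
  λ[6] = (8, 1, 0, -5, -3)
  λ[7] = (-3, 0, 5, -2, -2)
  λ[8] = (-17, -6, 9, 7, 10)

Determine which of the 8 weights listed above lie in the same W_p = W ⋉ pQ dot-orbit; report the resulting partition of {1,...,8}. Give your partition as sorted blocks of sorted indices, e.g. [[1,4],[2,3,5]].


Dynkin diagram of C (from the 8 off-diagonal −1 entries): D_5.

Folding the 8 weights λ_j+ρ into Ā_13 (reps in the given 5-coord order):

  [1] (2, 3, 3, 0, 0)
  [2] (1, 1, 2, 1, 2)
  [3] (1, 1, 2, 1, 2)
  [4] (2, 3, 3, 0, 0)
  [5] (2, 3, 3, 0, 0)
  [6] (1, 1, 2, 1, 2)
  [7] (1, 1, 2, 1, 2)
  [8] (2, 3, 3, 0, 0)

2 distinct reps among the 8 weights ⇒ 2 W_13-linkage classes:

[[1, 4, 5, 8], [2, 3, 6, 7]]


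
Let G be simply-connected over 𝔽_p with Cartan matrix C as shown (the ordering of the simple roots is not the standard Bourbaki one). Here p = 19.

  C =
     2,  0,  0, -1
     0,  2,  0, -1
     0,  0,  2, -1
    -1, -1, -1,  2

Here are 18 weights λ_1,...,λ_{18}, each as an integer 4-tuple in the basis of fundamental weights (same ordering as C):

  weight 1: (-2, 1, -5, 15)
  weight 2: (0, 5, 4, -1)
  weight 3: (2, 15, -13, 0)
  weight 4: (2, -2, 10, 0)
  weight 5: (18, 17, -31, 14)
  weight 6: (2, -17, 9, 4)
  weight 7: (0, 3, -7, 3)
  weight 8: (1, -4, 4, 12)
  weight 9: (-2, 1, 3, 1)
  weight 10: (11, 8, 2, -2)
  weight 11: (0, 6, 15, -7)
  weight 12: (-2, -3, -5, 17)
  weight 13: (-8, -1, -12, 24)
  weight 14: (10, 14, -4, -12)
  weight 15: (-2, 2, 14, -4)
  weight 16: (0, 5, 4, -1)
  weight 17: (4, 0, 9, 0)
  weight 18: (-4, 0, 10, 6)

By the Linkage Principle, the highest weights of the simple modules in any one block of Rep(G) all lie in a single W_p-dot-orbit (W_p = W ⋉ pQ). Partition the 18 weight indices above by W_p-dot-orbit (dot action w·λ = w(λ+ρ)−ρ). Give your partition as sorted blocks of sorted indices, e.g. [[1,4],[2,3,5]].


Type D_4, rank 4, |W|=192; reorder rows/cols to standard.

Alcove-folded reps (p=19, 18 weights, presented ϖ-order):

  [1] (1, 2, 4, 1);  [2] (1, 6, 5, 0);  [3] (8, 5, 1, 2);  [4] (3, 1, 11, 0);  [5] (0, 1, 11, 3);  [6] (8, 5, 1, 2);  [7] (1, 2, 4, 1);  [8] (1, 2, 4, 1);  [9] (1, 2, 4, 1);  [10] (8, 5, 1, 2);  [11] (5, 1, 10, 1);  [12] (1, 2, 4, 1);  [13] (1, 6, 5, 0);  [14] (3, 1, 11, 0);  [15] (3, 1, 11, 0);  [16] (1, 6, 5, 0);  [17] (5, 1, 10, 1);  [18] (3, 1, 11, 0)

6 distinct reps among the 18 weights ⇒ 6 W_19-linkage classes:

[[1, 7, 8, 9, 12], [2, 13, 16], [3, 6, 10], [4, 14, 15, 18], [5], [11, 17]]


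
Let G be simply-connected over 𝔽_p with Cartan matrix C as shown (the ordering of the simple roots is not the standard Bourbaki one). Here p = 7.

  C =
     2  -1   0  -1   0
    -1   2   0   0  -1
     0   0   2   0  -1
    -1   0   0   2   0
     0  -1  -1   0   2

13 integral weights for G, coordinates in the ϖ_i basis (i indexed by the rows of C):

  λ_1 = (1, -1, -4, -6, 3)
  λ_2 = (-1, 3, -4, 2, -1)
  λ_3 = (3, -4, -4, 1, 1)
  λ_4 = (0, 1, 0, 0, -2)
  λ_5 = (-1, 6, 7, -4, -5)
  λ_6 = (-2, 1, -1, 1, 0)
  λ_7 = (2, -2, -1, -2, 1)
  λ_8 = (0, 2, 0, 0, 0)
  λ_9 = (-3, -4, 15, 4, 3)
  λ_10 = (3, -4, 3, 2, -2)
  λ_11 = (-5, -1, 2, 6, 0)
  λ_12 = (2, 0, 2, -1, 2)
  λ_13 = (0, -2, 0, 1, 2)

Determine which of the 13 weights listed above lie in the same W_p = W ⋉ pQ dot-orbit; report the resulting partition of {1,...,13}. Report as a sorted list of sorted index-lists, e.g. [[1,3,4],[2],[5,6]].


Dynkin diagram of C (from the 8 off-diagonal −1 entries): A_5.

Alcove-folded reps (p=7, 13 weights, presented ϖ-order):

    1: (0, 1, 1, 2, 2)
    2: (0, 1, 0, 3, 3)
    3: (0, 1, 1, 2, 2)
    4: (1, 1, 0, 1, 1)
    5: (0, 1, 0, 3, 3)
    6: (1, 1, 0, 1, 1)
    7: (1, 1, 0, 1, 1)
    8: (1, 3, 1, 1, 1)
    9: (1, 1, 0, 1, 1)
    10: (0, 1, 0, 3, 3)
    11: (0, 1, 0, 3, 3)
    12: (0, 1, 0, 3, 3)
    13: (0, 1, 1, 2, 2)

4 distinct reps among the 13 weights ⇒ 4 W_7-linkage classes:

[[1, 3, 13], [2, 5, 10, 11, 12], [4, 6, 7, 9], [8]]


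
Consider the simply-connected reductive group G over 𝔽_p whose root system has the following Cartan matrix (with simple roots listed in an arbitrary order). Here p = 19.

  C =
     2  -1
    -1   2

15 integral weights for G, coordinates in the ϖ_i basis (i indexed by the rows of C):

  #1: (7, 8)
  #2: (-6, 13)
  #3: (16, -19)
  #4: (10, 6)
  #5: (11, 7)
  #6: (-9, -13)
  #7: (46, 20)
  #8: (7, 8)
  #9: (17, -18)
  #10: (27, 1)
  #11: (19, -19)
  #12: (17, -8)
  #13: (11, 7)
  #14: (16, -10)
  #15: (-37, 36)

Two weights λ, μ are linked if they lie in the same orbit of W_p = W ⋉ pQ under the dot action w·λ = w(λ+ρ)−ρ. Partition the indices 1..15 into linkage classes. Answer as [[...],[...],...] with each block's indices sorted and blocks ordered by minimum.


Dynkin diagram of C (from the 2 off-diagonal −1 entries): A_2.

Ā_19 reps of the 15 weights (A_2, coords as presented):

  λ_1 → (8, 9) · λ_2 → (5, 9) · λ_3 → (1, 17) · λ_4 → (11, 7) · λ_5 → (11, 7) · λ_6 → (11, 7) · λ_7 → (8, 9) · λ_8 → (8, 9) · λ_9 → (1, 17) · λ_10 → (8, 9) · λ_11 → (1, 17) · λ_12 → (11, 7) · λ_13 → (11, 7) · λ_14 → (8, 9) · λ_15 → (1, 17)

Grouping the 15 weights by Ā_19-representative: 4 linkage classes.

[[1, 7, 8, 10, 14], [2], [3, 9, 11, 15], [4, 5, 6, 12, 13]]


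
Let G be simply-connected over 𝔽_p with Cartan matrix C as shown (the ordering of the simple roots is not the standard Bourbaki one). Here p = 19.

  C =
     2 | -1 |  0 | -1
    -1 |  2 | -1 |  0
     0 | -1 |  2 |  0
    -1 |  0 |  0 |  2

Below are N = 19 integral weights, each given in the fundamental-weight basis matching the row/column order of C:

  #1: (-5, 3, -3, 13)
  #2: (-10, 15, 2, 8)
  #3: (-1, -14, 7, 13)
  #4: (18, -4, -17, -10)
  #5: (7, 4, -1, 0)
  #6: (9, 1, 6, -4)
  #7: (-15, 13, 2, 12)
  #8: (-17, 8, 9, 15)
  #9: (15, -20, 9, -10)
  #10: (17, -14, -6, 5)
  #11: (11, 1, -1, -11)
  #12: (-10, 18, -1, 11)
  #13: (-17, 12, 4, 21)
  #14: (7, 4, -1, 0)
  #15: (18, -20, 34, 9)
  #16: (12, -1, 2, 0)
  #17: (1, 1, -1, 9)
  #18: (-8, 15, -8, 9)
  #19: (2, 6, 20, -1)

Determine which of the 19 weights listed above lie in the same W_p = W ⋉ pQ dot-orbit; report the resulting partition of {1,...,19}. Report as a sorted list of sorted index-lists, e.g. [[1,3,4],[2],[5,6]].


Type A_4, rank 4, |W|=120; reorder rows/cols to standard.

Each λ_j+ρ reduced to Ā_19; 4-tuples below use C's row order:

    λ_1 → (2, 2, 0, 10)
    λ_2 → (9, 7, 3, 0)
    λ_3 → (8, 5, 0, 1)
    λ_4 → (9, 7, 3, 0)
    λ_5 → (8, 5, 0, 1)
    λ_6 → (7, 2, 7, 3)
    λ_7 → (13, 0, 3, 1)
    λ_8 → (9, 7, 3, 0)
    λ_9 → (7, 2, 7, 3)
    λ_10 → (0, 5, 8, 1)
    λ_11 → (2, 2, 0, 10)
    λ_12 → (9, 7, 3, 0)
    λ_13 → (13, 0, 3, 1)
    λ_14 → (8, 5, 0, 1)
    λ_15 → (9, 7, 3, 0)
    λ_16 → (13, 0, 3, 1)
    λ_17 → (2, 2, 0, 10)
    λ_18 → (7, 2, 7, 3)
    λ_19 → (7, 2, 7, 3)

Linkage partition of the 19 weights (6 classes, p=19):

[[1, 11, 17], [2, 4, 8, 12, 15], [3, 5, 14], [6, 9, 18, 19], [7, 13, 16], [10]]


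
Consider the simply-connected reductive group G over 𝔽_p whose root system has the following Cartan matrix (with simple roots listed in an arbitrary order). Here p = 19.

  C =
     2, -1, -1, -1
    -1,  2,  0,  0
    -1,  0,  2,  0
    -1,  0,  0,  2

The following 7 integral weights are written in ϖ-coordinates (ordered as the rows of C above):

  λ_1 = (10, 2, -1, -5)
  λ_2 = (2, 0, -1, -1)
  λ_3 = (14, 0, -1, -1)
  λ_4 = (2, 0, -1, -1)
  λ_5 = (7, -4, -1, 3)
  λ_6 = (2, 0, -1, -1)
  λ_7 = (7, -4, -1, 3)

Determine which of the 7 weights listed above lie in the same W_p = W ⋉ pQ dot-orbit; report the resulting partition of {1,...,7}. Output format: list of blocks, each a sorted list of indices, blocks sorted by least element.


Dynkin diagram of C (from the 6 off-diagonal −1 entries): D_4.

Alcove-folded reps (p=19, 7 weights, presented ϖ-order):

  1: (5, 3, 0, 4);  2: (3, 1, 0, 0);  3: (3, 1, 0, 0);  4: (3, 1, 0, 0);  5: (5, 3, 0, 4);  6: (3, 1, 0, 0);  7: (5, 3, 0, 4)

These 7 weights hit 2 W_19-dot-orbits; sizes (3, 4):

[[1, 5, 7], [2, 3, 4, 6]]


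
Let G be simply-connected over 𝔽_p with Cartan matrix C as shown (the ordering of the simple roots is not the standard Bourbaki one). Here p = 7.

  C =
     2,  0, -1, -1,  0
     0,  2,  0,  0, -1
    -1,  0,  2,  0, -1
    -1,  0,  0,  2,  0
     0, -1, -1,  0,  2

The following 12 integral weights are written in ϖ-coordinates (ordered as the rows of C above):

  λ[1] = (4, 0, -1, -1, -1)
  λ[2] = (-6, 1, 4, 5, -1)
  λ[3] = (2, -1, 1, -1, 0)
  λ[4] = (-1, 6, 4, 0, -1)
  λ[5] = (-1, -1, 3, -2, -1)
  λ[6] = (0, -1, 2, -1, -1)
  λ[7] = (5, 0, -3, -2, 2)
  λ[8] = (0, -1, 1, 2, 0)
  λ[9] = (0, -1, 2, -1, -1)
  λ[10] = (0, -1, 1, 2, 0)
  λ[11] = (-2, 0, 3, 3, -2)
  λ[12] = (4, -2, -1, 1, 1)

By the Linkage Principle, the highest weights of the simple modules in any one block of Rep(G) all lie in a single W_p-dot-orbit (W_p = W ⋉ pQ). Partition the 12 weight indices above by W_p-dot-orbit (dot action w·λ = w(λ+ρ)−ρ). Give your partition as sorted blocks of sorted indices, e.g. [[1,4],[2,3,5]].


Dynkin diagram of C (from the 8 off-diagonal −1 entries): A_5.

Folding the 12 weights λ_j+ρ into Ā_7 (reps in the given 5-coord order):

  1: (5, 1, 0, 0, 0);  2: (5, 1, 0, 0, 0);  3: (3, 0, 2, 0, 1);  4: (5, 1, 0, 0, 0);  5: (1, 0, 3, 0, 0);  6: (1, 0, 3, 0, 0);  7: (3, 0, 2, 0, 1);  8: (1, 0, 2, 3, 1);  9: (1, 0, 3, 0, 0);  10: (1, 0, 2, 3, 1);  11: (1, 0, 2, 3, 1);  12: (5, 1, 0, 0, 0)

The 12 indices split into 4 linkage classes (same alcove rep ⇔ same W_7-dot-orbit):

[[1, 2, 4, 12], [3, 7], [5, 6, 9], [8, 10, 11]]


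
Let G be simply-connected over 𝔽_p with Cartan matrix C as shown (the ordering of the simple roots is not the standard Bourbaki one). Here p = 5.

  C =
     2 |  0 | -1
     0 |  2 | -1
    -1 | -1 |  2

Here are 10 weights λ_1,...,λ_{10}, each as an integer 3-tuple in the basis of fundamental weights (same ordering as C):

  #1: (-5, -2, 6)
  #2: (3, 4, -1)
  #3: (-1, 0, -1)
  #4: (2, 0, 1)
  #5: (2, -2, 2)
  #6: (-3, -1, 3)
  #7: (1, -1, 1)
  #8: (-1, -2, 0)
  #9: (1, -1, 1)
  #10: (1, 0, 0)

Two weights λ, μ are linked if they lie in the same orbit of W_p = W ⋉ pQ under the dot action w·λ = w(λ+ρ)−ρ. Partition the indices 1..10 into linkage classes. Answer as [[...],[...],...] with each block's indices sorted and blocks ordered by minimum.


Cartan matrix: type A_3 (|W|=24); un-permuting the 3 rows.

W_5-reps of the 10 weights in Ā_5 (same 3-coord order as C):

  λ_1 → (2, 1, 1)
  λ_2 → (0, 1, 0)
  λ_3 → (0, 1, 0)
  λ_4 → (2, 0, 2)
  λ_5 → (2, 0, 2)
  λ_6 → (2, 0, 2)
  λ_7 → (2, 0, 2)
  λ_8 → (0, 1, 0)
  λ_9 → (2, 0, 2)
  λ_10 → (2, 1, 1)

Linkage partition of the 10 weights (3 classes, p=5):

[[1, 10], [2, 3, 8], [4, 5, 6, 7, 9]]


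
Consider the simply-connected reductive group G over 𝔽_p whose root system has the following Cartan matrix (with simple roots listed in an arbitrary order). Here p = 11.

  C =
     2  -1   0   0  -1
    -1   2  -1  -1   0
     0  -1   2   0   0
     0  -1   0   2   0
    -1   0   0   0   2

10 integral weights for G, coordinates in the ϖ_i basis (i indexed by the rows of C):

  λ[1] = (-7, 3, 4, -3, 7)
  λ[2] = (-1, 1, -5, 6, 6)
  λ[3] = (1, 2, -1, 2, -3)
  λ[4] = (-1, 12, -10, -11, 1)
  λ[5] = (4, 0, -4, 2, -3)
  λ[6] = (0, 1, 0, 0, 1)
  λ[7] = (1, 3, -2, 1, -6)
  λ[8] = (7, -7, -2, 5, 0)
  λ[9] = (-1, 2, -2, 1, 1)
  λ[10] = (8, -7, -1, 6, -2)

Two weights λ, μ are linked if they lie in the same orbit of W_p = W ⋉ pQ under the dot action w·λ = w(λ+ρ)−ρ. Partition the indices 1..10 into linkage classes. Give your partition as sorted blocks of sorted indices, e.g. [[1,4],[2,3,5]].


Root system D_5: the 5×5 matrix C matches after relabeling.

W_11-reps of the 10 weights in Ā_11 (same 5-coord order as C):

    λ_1+ρ ↦ (0, 2, 1, 2, 2)
    λ_2+ρ ↦ (0, 2, 1, 2, 2)
    λ_3+ρ ↦ (0, 3, 0, 3, 2)
    λ_4+ρ ↦ (0, 2, 1, 2, 2)
    λ_5+ρ ↦ (1, 2, 1, 1, 2)
    λ_6+ρ ↦ (1, 2, 1, 1, 2)
    λ_7+ρ ↦ (3, 0, 1, 2, 2)
    λ_8+ρ ↦ (1, 0, 6, 1, 1)
    λ_9+ρ ↦ (0, 2, 1, 2, 2)
    λ_10+ρ ↦ (1, 0, 6, 1, 1)

Linkage partition of the 10 weights (5 classes, p=11):

[[1, 2, 4, 9], [3], [5, 6], [7], [8, 10]]


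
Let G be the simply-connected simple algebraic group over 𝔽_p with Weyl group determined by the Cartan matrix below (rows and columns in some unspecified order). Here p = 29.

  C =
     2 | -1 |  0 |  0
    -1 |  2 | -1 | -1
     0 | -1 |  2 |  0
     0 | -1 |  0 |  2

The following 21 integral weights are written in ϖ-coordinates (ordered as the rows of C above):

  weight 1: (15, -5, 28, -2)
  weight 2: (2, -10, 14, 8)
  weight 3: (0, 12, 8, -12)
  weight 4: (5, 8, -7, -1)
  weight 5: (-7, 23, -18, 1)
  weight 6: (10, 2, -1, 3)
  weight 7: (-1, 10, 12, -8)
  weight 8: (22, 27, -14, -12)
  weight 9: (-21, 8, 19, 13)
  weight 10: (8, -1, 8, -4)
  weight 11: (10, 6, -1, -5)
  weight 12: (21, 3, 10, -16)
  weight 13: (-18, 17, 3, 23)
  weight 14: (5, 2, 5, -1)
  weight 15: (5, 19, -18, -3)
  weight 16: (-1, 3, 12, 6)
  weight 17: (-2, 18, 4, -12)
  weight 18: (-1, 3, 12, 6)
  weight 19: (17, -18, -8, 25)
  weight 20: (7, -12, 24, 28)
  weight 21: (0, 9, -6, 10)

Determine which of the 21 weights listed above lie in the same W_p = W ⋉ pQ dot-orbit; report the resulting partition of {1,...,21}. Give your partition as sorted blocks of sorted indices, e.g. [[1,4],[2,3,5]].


Root system D_4: the 4×4 matrix C matches after relabeling.

Ā_29 reps of the 21 weights (D_4, coords as presented):

  [1] (0, 4, 13, 7)
  [2] (6, 3, 6, 0)
  [3] (1, 2, 9, 11)
  [4] (6, 3, 6, 0)
  [5] (6, 1, 17, 2)
  [6] (11, 3, 0, 4)
  [7] (0, 4, 13, 7)
  [8] (1, 2, 9, 11)
  [9] (6, 3, 6, 0)
  [10] (6, 3, 6, 0)
  [11] (11, 3, 0, 4)
  [12] (11, 3, 0, 4)
  [13] (0, 4, 13, 7)
  [14] (6, 3, 6, 0)
  [15] (6, 1, 17, 2)
  [16] (0, 4, 13, 7)
  [17] (1, 5, 5, 11)
  [18] (0, 4, 13, 7)
  [19] (6, 1, 17, 2)
  [20] (11, 3, 0, 4)
  [21] (1, 5, 5, 11)

Linkage partition of the 21 weights (6 classes, p=29):

[[1, 7, 13, 16, 18], [2, 4, 9, 10, 14], [3, 8], [5, 15, 19], [6, 11, 12, 20], [17, 21]]
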